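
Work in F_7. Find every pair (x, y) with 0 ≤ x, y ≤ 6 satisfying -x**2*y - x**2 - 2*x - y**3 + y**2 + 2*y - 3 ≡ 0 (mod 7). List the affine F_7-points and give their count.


Affine F_7-points: {(1, 3), (2, 3), (2, 6)}; count = 3.

For each of the 49 pairs (x, y) ∈ F_7², evaluate f(x, y) mod 7. Record the zeros.
  x = 0: [0↦4, 1↦6, 2↦4, 3↦6, 4↦6, 5↦5, 6↦4]  zeros at y ∈ ∅
  x = 1: [0↦1, 1↦2, 2↦6, 3↦0, 4↦6, 5↦4, 6↦2]  zeros at y ∈ {3}
  x = 2: [0↦3, 1↦1, 2↦2, 3↦0, 4↦3, 5↦5, 6↦0]  zeros at y ∈ {3, 6}
  x = 3: [0↦3, 1↦3, 2↦6, 3↦6, 4↦4, 5↦1, 6↦5]  zeros at y ∈ ∅
  x = 4: [0↦1, 1↦1, 2↦4, 3↦4, 4↦2, 5↦6, 6↦3]  zeros at y ∈ ∅
  x = 5: [0↦4, 1↦2, 2↦3, 3↦1, 4↦4, 5↦6, 6↦1]  zeros at y ∈ ∅
  x = 6: [0↦5, 1↦6, 2↦3, 3↦4, 4↦3, 5↦1, 6↦6]  zeros at y ∈ ∅
Collecting zeros: affine points = {(1, 3), (2, 3), (2, 6)}.
Total count |C(F_7)_aff| = 3.


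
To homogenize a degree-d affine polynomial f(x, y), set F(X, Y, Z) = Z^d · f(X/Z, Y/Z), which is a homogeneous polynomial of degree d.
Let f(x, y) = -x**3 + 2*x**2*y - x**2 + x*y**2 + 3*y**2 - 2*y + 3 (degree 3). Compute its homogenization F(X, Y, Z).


F(X, Y, Z) = -X**3 + 2*X**2*Y - X**2*Z + X*Y**2 + 3*Y**2*Z - 2*Y*Z**2 + 3*Z**3

deg(f) = 3.
Substitute x = X/Z, y = Y/Z into f, then multiply by Z^3.
  monomial -1·x^3·y^0 ↦ -1·X^3·Y^0·Z^0.
  monomial 2·x^2·y^1 ↦ 2·X^2·Y^1·Z^0.
  monomial -1·x^2·y^0 ↦ -1·X^2·Y^0·Z^1.
  monomial 1·x^1·y^2 ↦ 1·X^1·Y^2·Z^0.
  monomial 3·x^0·y^2 ↦ 3·X^0·Y^2·Z^1.
  monomial -2·x^0·y^1 ↦ -2·X^0·Y^1·Z^2.
  monomial 3·x^0·y^0 ↦ 3·X^0·Y^0·Z^3.
Collecting: F(X, Y, Z) = -X**3 + 2*X**2*Y - X**2*Z + X*Y**2 + 3*Y**2*Z - 2*Y*Z**2 + 3*Z**3.


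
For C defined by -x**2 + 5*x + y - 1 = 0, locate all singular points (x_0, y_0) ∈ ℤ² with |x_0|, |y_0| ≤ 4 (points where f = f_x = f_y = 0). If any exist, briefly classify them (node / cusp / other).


No singular points in the scanned grid; C is smooth there.

Compute partial derivatives:
  f_x = 5 - 2*x.
  f_y = 1.
f_y = 1 is a nonzero constant, so f_y never vanishes: no point (x, y) can satisfy f = f_x = f_y = 0. In particular no (x, y) ∈ {−4, ..., 4}² is singular; the curve is smooth.


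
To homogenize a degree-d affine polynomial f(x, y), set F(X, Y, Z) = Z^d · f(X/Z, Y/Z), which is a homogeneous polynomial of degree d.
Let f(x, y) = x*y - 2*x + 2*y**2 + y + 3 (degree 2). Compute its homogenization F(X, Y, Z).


F(X, Y, Z) = X*Y - 2*X*Z + 2*Y**2 + Y*Z + 3*Z**2

deg(f) = 2.
Substitute x = X/Z, y = Y/Z into f, then multiply by Z^2.
  monomial 1·x^1·y^1 ↦ 1·X^1·Y^1·Z^0.
  monomial -2·x^1·y^0 ↦ -2·X^1·Y^0·Z^1.
  monomial 2·x^0·y^2 ↦ 2·X^0·Y^2·Z^0.
  monomial 1·x^0·y^1 ↦ 1·X^0·Y^1·Z^1.
  monomial 3·x^0·y^0 ↦ 3·X^0·Y^0·Z^2.
Collecting: F(X, Y, Z) = X*Y - 2*X*Z + 2*Y**2 + Y*Z + 3*Z**2.


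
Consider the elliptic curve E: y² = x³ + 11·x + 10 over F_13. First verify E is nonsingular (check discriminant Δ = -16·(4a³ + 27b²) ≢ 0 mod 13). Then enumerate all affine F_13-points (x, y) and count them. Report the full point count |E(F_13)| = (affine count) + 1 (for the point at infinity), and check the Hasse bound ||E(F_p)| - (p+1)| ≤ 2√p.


Affine points = {(0, 6), (0, 7), (1, 3), (1, 10), (2, 1), (2, 12), (4, 1), (4, 12), (7, 1), (7, 12), (8, 5), (8, 8)}; affine count = 12; |E(F_13)| = 13.

Discriminant check: Δ ∝ 4a³ + 27b² = 4·11³ + 27·10² = 4·1331 + 27·100 ≡ 3 (mod 13). Nonzero ⇒ E is nonsingular.
For each x ∈ F_13, compute rhs = x³ + 11·x + 10 mod 13, then count y ∈ F_13 with y² ≡ rhs.
  x = 0: rhs = 10, matching y values: 6, 7 (2 points).
  x = 1: rhs = 9, matching y values: 3, 10 (2 points).
  x = 2: rhs = 1, matching y values: 1, 12 (2 points).
  x = 3: rhs = 5, matching y values: none (0 points).
  x = 4: rhs = 1, matching y values: 1, 12 (2 points).
  x = 5: rhs = 8, matching y values: none (0 points).
  x = 6: rhs = 6, matching y values: none (0 points).
  x = 7: rhs = 1, matching y values: 1, 12 (2 points).
  x = 8: rhs = 12, matching y values: 5, 8 (2 points).
  x = 9: rhs = 6, matching y values: none (0 points).
  x = 10: rhs = 2, matching y values: none (0 points).
  x = 11: rhs = 6, matching y values: none (0 points).
  x = 12: rhs = 11, matching y values: none (0 points).
Total affine count: 12.
Full point count |E(F_13)| = 12 + 1 = 13.
Hasse bound: |13 − (13+1)| = |-1| = 1 ≤ 2√13 ≈ 7.2111 ✓.


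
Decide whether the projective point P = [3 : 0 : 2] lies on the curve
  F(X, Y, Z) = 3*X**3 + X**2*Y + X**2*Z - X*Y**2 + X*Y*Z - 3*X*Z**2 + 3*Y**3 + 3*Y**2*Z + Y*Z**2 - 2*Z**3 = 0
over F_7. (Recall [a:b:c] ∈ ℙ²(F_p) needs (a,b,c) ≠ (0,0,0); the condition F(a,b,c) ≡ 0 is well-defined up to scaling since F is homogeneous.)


F(3,0,2) ≡ 5 (mod 7); P is NOT on the curve.

Evaluate F(3, 0, 2) term-by-term (mod 7).
  3*X**3 ↦ 3·27·1·1 = 81
  X**2*Y ↦ 1·9·0·1 = 0
  X**2*Z ↦ 1·9·1·2 = 18
  -X*Y**2 ↦ -1·3·0·1 = 0
  X*Y*Z ↦ 1·3·0·2 = 0
  -3*X*Z**2 ↦ -3·3·1·4 = -36
  3*Y**3 ↦ 3·1·0·1 = 0
  3*Y**2*Z ↦ 3·1·0·2 = 0
  Y*Z**2 ↦ 1·1·0·4 = 0
  -2*Z**3 ↦ -2·1·1·8 = -16
Sum: F(3, 0, 2) = (81) + (0) + (18) + (0) + (0) + (-36) + (0) + (0) + (0) + (-16) = 47.
Reducing mod 7: 47 ≡ 5 (mod 7).
Since F(a, b, c) ≡ 5 ≠ 0 (mod 7), P does NOT lie on the curve.


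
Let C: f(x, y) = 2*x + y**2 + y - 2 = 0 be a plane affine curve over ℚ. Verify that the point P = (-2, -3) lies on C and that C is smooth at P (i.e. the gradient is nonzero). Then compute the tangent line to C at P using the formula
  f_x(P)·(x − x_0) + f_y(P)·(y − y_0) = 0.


Tangent line at P: 2*x - 5*y - 11 = 0.

Step 1: f(-2, -3) = 0, so P lies on C.
Step 2: partial derivatives
  f_x(x, y) = 2, f_y(x, y) = 2*y + 1.
  f_x(P) = 2, f_y(P) = -5 (gradient nonzero, so P is smooth).
Step 3: tangent line at P: 2·(x − -2) + -5·(y − -3) = 0.
Expanding: 2*x - 5*y - 11 = 0.


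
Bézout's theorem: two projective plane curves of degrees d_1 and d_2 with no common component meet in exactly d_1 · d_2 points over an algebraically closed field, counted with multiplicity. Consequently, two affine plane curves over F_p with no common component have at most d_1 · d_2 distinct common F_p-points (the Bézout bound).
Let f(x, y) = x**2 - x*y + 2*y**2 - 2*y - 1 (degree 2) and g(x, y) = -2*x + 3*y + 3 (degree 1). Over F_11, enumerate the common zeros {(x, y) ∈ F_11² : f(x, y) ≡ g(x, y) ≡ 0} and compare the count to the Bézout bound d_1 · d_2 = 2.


Common zeros: {(1, 7)}; count = 1; Bézout bound = 2.

deg(f) = 2, deg(g) = 1, so Bézout bound = 2.
Scan x ∈ F_11. For each x, list the y ∈ F_11 with f(x, y) ≡ 0 and those with g(x, y) ≡ 0 (mod 11); the common zeros in that column are the intersection.
  x = 0: f ≡ 0 at y ∈ {3, 9}; g ≡ 0 at y ∈ {10}; common: ∅.
  x = 1: f ≡ 0 at y ∈ {0, 7}; g ≡ 0 at y ∈ {7}; common: {7}.
  x = 2: f ≡ 0 at y ∈ {5, 8}; g ≡ 0 at y ∈ {4}; common: ∅.
  x = 3: f ≡ 0 at y ∈ {3, 5}; g ≡ 0 at y ∈ {1}; common: ∅.
  x = 4: f ≡ 0 at y ∈ {1, 2}; g ≡ 0 at y ∈ {9}; common: ∅.
  x = 5: f ≡ 0 at y ∈ {10}; g ≡ 0 at y ∈ {6}; common: ∅.
  x = 6: f ≡ 0 at y ∈ {7, 8}; g ≡ 0 at y ∈ {3}; common: ∅.
  x = 7: f ≡ 0 at y ∈ {4, 6}; g ≡ 0 at y ∈ {0}; common: ∅.
  x = 8: f ≡ 0 at y ∈ {1, 4}; g ≡ 0 at y ∈ {8}; common: ∅.
  x = 9: f ≡ 0 at y ∈ {2, 9}; g ≡ 0 at y ∈ {5}; common: ∅.
  x = 10: f ≡ 0 at y ∈ {0, 6}; g ≡ 0 at y ∈ {2}; common: ∅.
Collecting: common zeros = {(1, 7)}, so the count is 1.
Comparison with the Bézout bound: 1 ≤ 2 = deg(f)·deg(g), as expected for curves with no common component (the affine F_11-count falls short of the bound because intersections may lie at infinity, over extension fields, or carry multiplicity).


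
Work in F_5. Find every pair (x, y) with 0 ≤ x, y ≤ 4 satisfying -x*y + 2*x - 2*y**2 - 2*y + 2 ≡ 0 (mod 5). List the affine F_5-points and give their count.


Affine F_5-points: {(0, 2), (1, 2), (1, 4), (2, 1), (2, 2), (3, 2), (3, 3), (4, 0), (4, 2)}; count = 9.

For each of the 25 pairs (x, y) ∈ F_5², evaluate f(x, y) mod 5. Record the zeros.
  x = 0: [0↦2, 1↦3, 2↦0, 3↦3, 4↦2]  zeros at y ∈ {2}
  x = 1: [0↦4, 1↦4, 2↦0, 3↦2, 4↦0]  zeros at y ∈ {2, 4}
  x = 2: [0↦1, 1↦0, 2↦0, 3↦1, 4↦3]  zeros at y ∈ {1, 2}
  x = 3: [0↦3, 1↦1, 2↦0, 3↦0, 4↦1]  zeros at y ∈ {2, 3}
  x = 4: [0↦0, 1↦2, 2↦0, 3↦4, 4↦4]  zeros at y ∈ {0, 2}
Collecting zeros: affine points = {(0, 2), (1, 2), (1, 4), (2, 1), (2, 2), (3, 2), (3, 3), (4, 0), (4, 2)}.
Total count |C(F_5)_aff| = 9.


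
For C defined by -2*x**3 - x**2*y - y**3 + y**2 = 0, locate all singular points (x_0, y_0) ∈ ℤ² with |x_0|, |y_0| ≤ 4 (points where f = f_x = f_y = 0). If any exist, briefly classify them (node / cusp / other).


Singular points: {(0, 0)}; classification: cusp.

Compute partial derivatives:
  f_x = -6*x**2 - 2*x*y.
  f_y = -x**2 - 3*y**2 + 2*y.
Scan x_0 ∈ {−4, ..., 4}. For each x_0, f_y(x_0, y) is a polynomial in y; find its integer roots y ∈ {−4, ..., 4}, then test f_x and f at those candidates.
  x = -4: f_y(-4, y) = -3*y**2 + 2*y - 16; no integer root y with |y| ≤ 4.
  x = -3: f_y(-3, y) = -3*y**2 + 2*y - 9; no integer root y with |y| ≤ 4.
  x = -2: f_y(-2, y) = -3*y**2 + 2*y - 4; no integer root y with |y| ≤ 4.
  x = -1: f_y(-1, y) = -3*y**2 + 2*y - 1; no integer root y with |y| ≤ 4.
  x = 0: f_y(0, y) = -3*y**2 + 2*y; vanishes at y ∈ {0}. (0, 0): f_x = 0, f = 0 — SINGULAR.
  x = 1: f_y(1, y) = -3*y**2 + 2*y - 1; no integer root y with |y| ≤ 4.
  x = 2: f_y(2, y) = -3*y**2 + 2*y - 4; no integer root y with |y| ≤ 4.
  x = 3: f_y(3, y) = -3*y**2 + 2*y - 9; no integer root y with |y| ≤ 4.
  x = 4: f_y(4, y) = -3*y**2 + 2*y - 16; no integer root y with |y| ≤ 4.
Only singular point on the grid: (0, 0).
Classify: substitute x = 0 + u, y = 0 + v and expand: f = -2*u**3 - u**2*v - v**3 + v**2.
No constant or linear terms (consistent with a singular point). Quadratic part: v**2. Cubic part: -2*u**3 - u**2*v - v**3.
The quadratic part v**2 is a perfect square, so there is a single (double) tangent line v = 0, i.e. y = 0. Restricting the cubic part to that line (v = 0) leaves -2*u**3 ≠ 0, so f is not divisible by v and the branch is v² ≈ 2*u**3 to lowest order — this is a cusp.
Classification: cusp.


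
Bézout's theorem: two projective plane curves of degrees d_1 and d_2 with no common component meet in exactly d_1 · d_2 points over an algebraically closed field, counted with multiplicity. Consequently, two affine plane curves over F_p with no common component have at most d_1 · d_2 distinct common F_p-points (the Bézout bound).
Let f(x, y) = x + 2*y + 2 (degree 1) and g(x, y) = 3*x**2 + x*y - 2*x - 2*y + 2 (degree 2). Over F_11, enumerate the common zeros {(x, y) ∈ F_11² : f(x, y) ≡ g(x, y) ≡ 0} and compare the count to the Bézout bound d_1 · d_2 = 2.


Common zeros: ∅; count = 0; Bézout bound = 2.

deg(f) = 1, deg(g) = 2, so Bézout bound = 2.
Scan x ∈ F_11. For each x, list the y ∈ F_11 with f(x, y) ≡ 0 and those with g(x, y) ≡ 0 (mod 11); the common zeros in that column are the intersection.
  x = 0: f ≡ 0 at y ∈ {10}; g ≡ 0 at y ∈ {1}; common: ∅.
  x = 1: f ≡ 0 at y ∈ {4}; g ≡ 0 at y ∈ {3}; common: ∅.
  x = 2: f ≡ 0 at y ∈ {9}; g ≡ 0 at y ∈ ∅; common: ∅.
  x = 3: f ≡ 0 at y ∈ {3}; g ≡ 0 at y ∈ {10}; common: ∅.
  x = 4: f ≡ 0 at y ∈ {8}; g ≡ 0 at y ∈ {1}; common: ∅.
  x = 5: f ≡ 0 at y ∈ {2}; g ≡ 0 at y ∈ {7}; common: ∅.
  x = 6: f ≡ 0 at y ∈ {7}; g ≡ 0 at y ∈ {3}; common: ∅.
  x = 7: f ≡ 0 at y ∈ {1}; g ≡ 0 at y ∈ {6}; common: ∅.
  x = 8: f ≡ 0 at y ∈ {6}; g ≡ 0 at y ∈ {7}; common: ∅.
  x = 9: f ≡ 0 at y ∈ {0}; g ≡ 0 at y ∈ {10}; common: ∅.
  x = 10: f ≡ 0 at y ∈ {5}; g ≡ 0 at y ∈ {6}; common: ∅.
Collecting: common zeros = ∅, so the count is 0.
Comparison with the Bézout bound: 0 ≤ 2 = deg(f)·deg(g), as expected for curves with no common component (the affine F_11-count falls short of the bound because intersections may lie at infinity, over extension fields, or carry multiplicity).


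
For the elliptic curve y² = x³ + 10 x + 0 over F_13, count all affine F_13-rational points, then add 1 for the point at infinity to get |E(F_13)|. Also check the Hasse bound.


Affine points = {(0, 0), (4, 0), (6, 4), (6, 9), (7, 6), (7, 7), (9, 0)}; affine count = 7; |E(F_13)| = 8.

Discriminant check: Δ ∝ 4a³ + 27b² = 4·10³ + 27·0² = 4·1000 + 27·0 ≡ 9 (mod 13). Nonzero ⇒ E is nonsingular.
For each x ∈ F_13, compute rhs = x³ + 10·x + 0 mod 13, then count y ∈ F_13 with y² ≡ rhs.
  x = 0: rhs = 0, matching y values: 0 (1 points).
  x = 1: rhs = 11, matching y values: none (0 points).
  x = 2: rhs = 2, matching y values: none (0 points).
  x = 3: rhs = 5, matching y values: none (0 points).
  x = 4: rhs = 0, matching y values: 0 (1 points).
  x = 5: rhs = 6, matching y values: none (0 points).
  x = 6: rhs = 3, matching y values: 4, 9 (2 points).
  x = 7: rhs = 10, matching y values: 6, 7 (2 points).
  x = 8: rhs = 7, matching y values: none (0 points).
  x = 9: rhs = 0, matching y values: 0 (1 points).
  x = 10: rhs = 8, matching y values: none (0 points).
  x = 11: rhs = 11, matching y values: none (0 points).
  x = 12: rhs = 2, matching y values: none (0 points).
Total affine count: 7.
Full point count |E(F_13)| = 7 + 1 = 8.
Hasse bound: |8 − (13+1)| = |-6| = 6 ≤ 2√13 ≈ 7.2111 ✓.


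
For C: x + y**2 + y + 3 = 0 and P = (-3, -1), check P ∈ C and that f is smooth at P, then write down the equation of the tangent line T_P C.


Tangent line at P: x - y + 2 = 0.

Step 1: f(-3, -1) = 0, so P lies on C.
Step 2: partial derivatives
  f_x(x, y) = 1, f_y(x, y) = 2*y + 1.
  f_x(P) = 1, f_y(P) = -1 (gradient nonzero, so P is smooth).
Step 3: tangent line at P: 1·(x − -3) + -1·(y − -1) = 0.
Expanding: x - y + 2 = 0.


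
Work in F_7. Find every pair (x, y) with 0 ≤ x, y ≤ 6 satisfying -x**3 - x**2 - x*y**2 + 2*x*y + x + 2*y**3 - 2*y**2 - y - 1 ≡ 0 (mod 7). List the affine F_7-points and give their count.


Affine F_7-points: {(0, 4), (1, 3), (2, 5), (3, 2), (4, 0), (4, 3), (5, 2), (6, 4)}; count = 8.

For each of the 49 pairs (x, y) ∈ F_7², evaluate f(x, y) mod 7. Record the zeros.
  x = 0: [0↦6, 1↦5, 2↦5, 3↦4, 4↦0, 5↦5, 6↦3]  zeros at y ∈ {4}
  x = 1: [0↦5, 1↦5, 2↦4, 3↦0, 4↦5, 5↦3, 6↦6]  zeros at y ∈ {3}
  x = 2: [0↦3, 1↦4, 2↦2, 3↦2, 4↦2, 5↦0, 6↦1]  zeros at y ∈ {5}
  x = 3: [0↦1, 1↦3, 2↦0, 3↦4, 4↦6, 5↦4, 6↦3]  zeros at y ∈ {2}
  x = 4: [0↦0, 1↦3, 2↦6, 3↦0, 4↦4, 5↦2, 6↦6]  zeros at y ∈ {0, 3}
  x = 5: [0↦1, 1↦5, 2↦0, 3↦5, 4↦4, 5↦2, 6↦4]  zeros at y ∈ {2}
  x = 6: [0↦5, 1↦3, 2↦4, 3↦6, 4↦0, 5↦5, 6↦5]  zeros at y ∈ {4}
Collecting zeros: affine points = {(0, 4), (1, 3), (2, 5), (3, 2), (4, 0), (4, 3), (5, 2), (6, 4)}.
Total count |C(F_7)_aff| = 8.


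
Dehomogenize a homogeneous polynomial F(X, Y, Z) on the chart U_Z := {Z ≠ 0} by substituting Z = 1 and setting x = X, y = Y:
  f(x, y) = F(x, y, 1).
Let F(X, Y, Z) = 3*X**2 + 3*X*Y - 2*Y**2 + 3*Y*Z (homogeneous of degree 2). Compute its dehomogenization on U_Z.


f(x, y) = 3*x**2 + 3*x*y - 2*y**2 + 3*y

On U_Z we set Z = 1. Each monomial c·X^i·Y^j·Z^k in F becomes c·x^i·y^j·1^k = c·x^i·y^j.
Substituting Z = 1: F(X, Y, 1) = 3*x**2 + 3*x*y - 2*y**2 + 3*y.
Note: deg(f) ≤ deg(F) = 2; strict inequality happens when F is divisible by Z (lost terms).


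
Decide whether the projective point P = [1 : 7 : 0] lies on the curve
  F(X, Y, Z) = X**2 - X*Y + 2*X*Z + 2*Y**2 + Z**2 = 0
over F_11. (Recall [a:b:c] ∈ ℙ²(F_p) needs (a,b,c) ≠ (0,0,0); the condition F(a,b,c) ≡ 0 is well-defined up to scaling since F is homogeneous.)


F(1,7,0) ≡ 4 (mod 11); P is NOT on the curve.

Evaluate F(1, 7, 0) term-by-term (mod 11).
  X**2 ↦ 1·1·1·1 = 1
  -X*Y ↦ -1·1·7·1 = -7
  2*X*Z ↦ 2·1·1·0 = 0
  2*Y**2 ↦ 2·1·49·1 = 98
  Z**2 ↦ 1·1·1·0 = 0
Sum: F(1, 7, 0) = (1) + (-7) + (0) + (98) + (0) = 92.
Reducing mod 11: 92 ≡ 4 (mod 11).
Since F(a, b, c) ≡ 4 ≠ 0 (mod 11), P does NOT lie on the curve.


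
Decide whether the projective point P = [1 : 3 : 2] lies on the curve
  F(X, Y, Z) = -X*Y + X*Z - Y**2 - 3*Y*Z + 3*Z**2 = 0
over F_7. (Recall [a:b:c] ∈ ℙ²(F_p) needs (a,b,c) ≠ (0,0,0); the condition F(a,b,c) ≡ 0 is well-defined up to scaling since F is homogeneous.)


F(1,3,2) ≡ 5 (mod 7); P is NOT on the curve.

Evaluate F(1, 3, 2) term-by-term (mod 7).
  -X*Y ↦ -1·1·3·1 = -3
  X*Z ↦ 1·1·1·2 = 2
  -Y**2 ↦ -1·1·9·1 = -9
  -3*Y*Z ↦ -3·1·3·2 = -18
  3*Z**2 ↦ 3·1·1·4 = 12
Sum: F(1, 3, 2) = (-3) + (2) + (-9) + (-18) + (12) = -16.
Reducing mod 7: -16 ≡ 5 (mod 7).
Since F(a, b, c) ≡ 5 ≠ 0 (mod 7), P does NOT lie on the curve.


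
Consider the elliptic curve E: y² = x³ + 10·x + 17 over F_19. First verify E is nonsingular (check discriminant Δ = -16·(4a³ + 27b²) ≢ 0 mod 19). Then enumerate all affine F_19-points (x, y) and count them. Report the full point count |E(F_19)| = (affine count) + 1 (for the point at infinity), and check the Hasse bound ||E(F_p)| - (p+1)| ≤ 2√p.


Affine points = {(0, 6), (0, 13), (1, 3), (1, 16), (2, 8), (2, 11), (3, 6), (3, 13), (4, 8), (4, 11), (8, 1), (8, 18), (9, 0), (13, 8), (13, 11), (16, 6), (16, 13), (18, 5), (18, 14)}; affine count = 19; |E(F_19)| = 20.

Discriminant check: Δ ∝ 4a³ + 27b² = 4·10³ + 27·17² = 4·1000 + 27·289 ≡ 4 (mod 19). Nonzero ⇒ E is nonsingular.
For each x ∈ F_19, compute rhs = x³ + 10·x + 17 mod 19, then count y ∈ F_19 with y² ≡ rhs.
  x = 0: rhs = 17, matching y values: 6, 13 (2 points).
  x = 1: rhs = 9, matching y values: 3, 16 (2 points).
  x = 2: rhs = 7, matching y values: 8, 11 (2 points).
  x = 3: rhs = 17, matching y values: 6, 13 (2 points).
  x = 4: rhs = 7, matching y values: 8, 11 (2 points).
  x = 5: rhs = 2, matching y values: none (0 points).
  x = 6: rhs = 8, matching y values: none (0 points).
  x = 7: rhs = 12, matching y values: none (0 points).
  x = 8: rhs = 1, matching y values: 1, 18 (2 points).
  x = 9: rhs = 0, matching y values: 0 (1 points).
  x = 10: rhs = 15, matching y values: none (0 points).
  x = 11: rhs = 14, matching y values: none (0 points).
  x = 12: rhs = 3, matching y values: none (0 points).
  x = 13: rhs = 7, matching y values: 8, 11 (2 points).
  x = 14: rhs = 13, matching y values: none (0 points).
  x = 15: rhs = 8, matching y values: none (0 points).
  x = 16: rhs = 17, matching y values: 6, 13 (2 points).
  x = 17: rhs = 8, matching y values: none (0 points).
  x = 18: rhs = 6, matching y values: 5, 14 (2 points).
Total affine count: 19.
Full point count |E(F_19)| = 19 + 1 = 20.
Hasse bound: |20 − (19+1)| = |0| = 0 ≤ 2√19 ≈ 8.7178 ✓.


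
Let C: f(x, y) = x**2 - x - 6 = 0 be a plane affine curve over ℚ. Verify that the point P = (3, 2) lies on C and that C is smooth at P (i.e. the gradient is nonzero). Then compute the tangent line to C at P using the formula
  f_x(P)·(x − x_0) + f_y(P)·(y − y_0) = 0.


Tangent line at P: 5*x - 15 = 0.

Step 1: f(3, 2) = 0, so P lies on C.
Step 2: partial derivatives
  f_x(x, y) = 2*x - 1, f_y(x, y) = 0.
  f_x(P) = 5, f_y(P) = 0 (gradient nonzero, so P is smooth).
Step 3: tangent line at P: 5·(x − 3) + 0·(y − 2) = 0.
Expanding: 5*x - 15 = 0.


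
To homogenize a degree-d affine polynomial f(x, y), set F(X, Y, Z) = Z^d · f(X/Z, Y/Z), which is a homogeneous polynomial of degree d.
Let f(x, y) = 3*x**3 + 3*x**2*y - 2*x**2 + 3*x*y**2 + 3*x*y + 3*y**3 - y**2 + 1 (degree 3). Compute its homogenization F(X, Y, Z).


F(X, Y, Z) = 3*X**3 + 3*X**2*Y - 2*X**2*Z + 3*X*Y**2 + 3*X*Y*Z + 3*Y**3 - Y**2*Z + Z**3

deg(f) = 3.
Substitute x = X/Z, y = Y/Z into f, then multiply by Z^3.
  monomial 3·x^3·y^0 ↦ 3·X^3·Y^0·Z^0.
  monomial 3·x^2·y^1 ↦ 3·X^2·Y^1·Z^0.
  monomial -2·x^2·y^0 ↦ -2·X^2·Y^0·Z^1.
  monomial 3·x^1·y^2 ↦ 3·X^1·Y^2·Z^0.
  monomial 3·x^1·y^1 ↦ 3·X^1·Y^1·Z^1.
  monomial 3·x^0·y^3 ↦ 3·X^0·Y^3·Z^0.
  monomial -1·x^0·y^2 ↦ -1·X^0·Y^2·Z^1.
  monomial 1·x^0·y^0 ↦ 1·X^0·Y^0·Z^3.
Collecting: F(X, Y, Z) = 3*X**3 + 3*X**2*Y - 2*X**2*Z + 3*X*Y**2 + 3*X*Y*Z + 3*Y**3 - Y**2*Z + Z**3.


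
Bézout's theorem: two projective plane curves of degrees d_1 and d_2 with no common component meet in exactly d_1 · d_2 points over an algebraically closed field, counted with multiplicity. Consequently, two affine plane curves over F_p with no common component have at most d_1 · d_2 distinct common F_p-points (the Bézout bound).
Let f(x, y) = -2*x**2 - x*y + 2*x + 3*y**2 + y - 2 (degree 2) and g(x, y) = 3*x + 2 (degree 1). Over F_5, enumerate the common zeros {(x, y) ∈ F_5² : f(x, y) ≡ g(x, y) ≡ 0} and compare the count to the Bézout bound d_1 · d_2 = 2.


Common zeros: {(1, 2), (1, 3)}; count = 2; Bézout bound = 2.

deg(f) = 2, deg(g) = 1, so Bézout bound = 2.
Scan x ∈ F_5. For each x, list the y ∈ F_5 with f(x, y) ≡ 0 and those with g(x, y) ≡ 0 (mod 5); the common zeros in that column are the intersection.
  x = 0: f ≡ 0 at y ∈ {4}; g ≡ 0 at y ∈ ∅; common: ∅.
  x = 1: f ≡ 0 at y ∈ {2, 3}; g ≡ 0 at y ∈ {0, 1, 2, 3, 4}; common: {2, 3}.
  x = 2: f ≡ 0 at y ∈ ∅; g ≡ 0 at y ∈ ∅; common: ∅.
  x = 3: f ≡ 0 at y ∈ ∅; g ≡ 0 at y ∈ ∅; common: ∅.
  x = 4: f ≡ 0 at y ∈ {2, 4}; g ≡ 0 at y ∈ ∅; common: ∅.
Collecting: common zeros = {(1, 2), (1, 3)}, so the count is 2.
Comparison with the Bézout bound: 2 ≤ 2 = deg(f)·deg(g), as expected for curves with no common component (the bound is attained).


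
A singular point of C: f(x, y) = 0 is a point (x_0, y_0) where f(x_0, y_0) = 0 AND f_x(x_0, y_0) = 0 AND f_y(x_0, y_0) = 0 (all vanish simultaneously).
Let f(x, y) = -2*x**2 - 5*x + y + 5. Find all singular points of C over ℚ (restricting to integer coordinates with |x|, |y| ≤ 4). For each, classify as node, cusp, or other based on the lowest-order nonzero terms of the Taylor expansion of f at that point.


No singular points in the scanned grid; C is smooth there.

Compute partial derivatives:
  f_x = -4*x - 5.
  f_y = 1.
f_y = 1 is a nonzero constant, so f_y never vanishes: no point (x, y) can satisfy f = f_x = f_y = 0. In particular no (x, y) ∈ {−4, ..., 4}² is singular; the curve is smooth.


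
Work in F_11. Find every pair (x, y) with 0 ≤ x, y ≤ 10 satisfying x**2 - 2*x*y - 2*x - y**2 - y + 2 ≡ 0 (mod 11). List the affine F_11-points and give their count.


Affine F_11-points: {(0, 1), (0, 9), (2, 3), (3, 5), (3, 10), (4, 1), (6, 3), (6, 6), (8, 6), (8, 10), (9, 5), (9, 9)}; count = 12.

For each of the 121 pairs (x, y) ∈ F_11², evaluate f(x, y) mod 11. Record the zeros.
  x = 0: [0↦2, 1↦0, 2↦7, 3↦1, 4↦4, 5↦5, 6↦4, 7↦1, 8↦7, 9↦0, 10↦2]  zeros at y ∈ {1, 9}
  x = 1: [0↦1, 1↦8, 2↦2, 3↦5, 4↦6, 5↦5, 6↦2, 7↦8, 8↦1, 9↦3, 10↦3]  zeros at y ∈ ∅
  x = 2: [0↦2, 1↦7, 2↦10, 3↦0, 4↦10, 5↦7, 6↦2, 7↦6, 8↦8, 9↦8, 10↦6]  zeros at y ∈ {3}
  x = 3: [0↦5, 1↦8, 2↦9, 3↦8, 4↦5, 5↦0, 6↦4, 7↦6, 8↦6, 9↦4, 10↦0]  zeros at y ∈ {5, 10}
  x = 4: [0↦10, 1↦0, 2↦10, 3↦7, 4↦2, 5↦6, 6↦8, 7↦8, 8↦6, 9↦2, 10↦7]  zeros at y ∈ {1}
  x = 5: [0↦6, 1↦5, 2↦2, 3↦8, 4↦1, 5↦3, 6↦3, 7↦1, 8↦8, 9↦2, 10↦5]  zeros at y ∈ ∅
  x = 6: [0↦4, 1↦1, 2↦7, 3↦0, 4↦2, 5↦2, 6↦0, 7↦7, 8↦1, 9↦4, 10↦5]  zeros at y ∈ {3, 6}
  x = 7: [0↦4, 1↦10, 2↦3, 3↦5, 4↦5, 5↦3, 6↦10, 7↦4, 8↦7, 9↦8, 10↦7]  zeros at y ∈ ∅
  x = 8: [0↦6, 1↦10, 2↦1, 3↦1, 4↦10, 5↦6, 6↦0, 7↦3, 8↦4, 9↦3, 10↦0]  zeros at y ∈ {6, 10}
  x = 9: [0↦10, 1↦1, 2↦1, 3↦10, 4↦6, 5↦0, 6↦3, 7↦4, 8↦3, 9↦0, 10↦6]  zeros at y ∈ {5, 9}
  x = 10: [0↦5, 1↦5, 2↦3, 3↦10, 4↦4, 5↦7, 6↦8, 7↦7, 8↦4, 9↦10, 10↦3]  zeros at y ∈ ∅
Collecting zeros: affine points = {(0, 1), (0, 9), (2, 3), (3, 5), (3, 10), (4, 1), (6, 3), (6, 6), (8, 6), (8, 10), (9, 5), (9, 9)}.
Total count |C(F_11)_aff| = 12.


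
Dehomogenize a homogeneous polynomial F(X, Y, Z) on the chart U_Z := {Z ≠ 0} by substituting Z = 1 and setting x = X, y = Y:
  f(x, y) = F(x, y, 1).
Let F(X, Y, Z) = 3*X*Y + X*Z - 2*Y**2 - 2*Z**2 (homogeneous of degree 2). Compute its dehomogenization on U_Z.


f(x, y) = 3*x*y + x - 2*y**2 - 2

On U_Z we set Z = 1. Each monomial c·X^i·Y^j·Z^k in F becomes c·x^i·y^j·1^k = c·x^i·y^j.
Substituting Z = 1: F(X, Y, 1) = 3*x*y + x - 2*y**2 - 2.
Note: deg(f) ≤ deg(F) = 2; strict inequality happens when F is divisible by Z (lost terms).


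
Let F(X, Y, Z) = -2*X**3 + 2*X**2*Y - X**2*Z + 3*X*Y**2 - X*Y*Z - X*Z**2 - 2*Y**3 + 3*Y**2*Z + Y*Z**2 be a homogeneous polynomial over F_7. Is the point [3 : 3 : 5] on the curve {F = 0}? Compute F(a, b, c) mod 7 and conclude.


F(3,3,5) ≡ 2 (mod 7); P is NOT on the curve.

Evaluate F(3, 3, 5) term-by-term (mod 7).
  -2*X**3 ↦ -2·27·1·1 = -54
  2*X**2*Y ↦ 2·9·3·1 = 54
  -X**2*Z ↦ -1·9·1·5 = -45
  3*X*Y**2 ↦ 3·3·9·1 = 81
  -X*Y*Z ↦ -1·3·3·5 = -45
  -X*Z**2 ↦ -1·3·1·25 = -75
  -2*Y**3 ↦ -2·1·27·1 = -54
  3*Y**2*Z ↦ 3·1·9·5 = 135
  Y*Z**2 ↦ 1·1·3·25 = 75
Sum: F(3, 3, 5) = (-54) + (54) + (-45) + (81) + (-45) + (-75) + (-54) + (135) + (75) = 72.
Reducing mod 7: 72 ≡ 2 (mod 7).
Since F(a, b, c) ≡ 2 ≠ 0 (mod 7), P does NOT lie on the curve.


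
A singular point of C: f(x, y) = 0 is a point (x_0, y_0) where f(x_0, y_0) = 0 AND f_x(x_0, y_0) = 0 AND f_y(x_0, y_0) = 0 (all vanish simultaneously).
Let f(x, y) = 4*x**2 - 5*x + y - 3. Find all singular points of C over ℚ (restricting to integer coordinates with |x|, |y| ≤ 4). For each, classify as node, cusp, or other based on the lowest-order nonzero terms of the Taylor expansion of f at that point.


No singular points in the scanned grid; C is smooth there.

Compute partial derivatives:
  f_x = 8*x - 5.
  f_y = 1.
f_y = 1 is a nonzero constant, so f_y never vanishes: no point (x, y) can satisfy f = f_x = f_y = 0. In particular no (x, y) ∈ {−4, ..., 4}² is singular; the curve is smooth.


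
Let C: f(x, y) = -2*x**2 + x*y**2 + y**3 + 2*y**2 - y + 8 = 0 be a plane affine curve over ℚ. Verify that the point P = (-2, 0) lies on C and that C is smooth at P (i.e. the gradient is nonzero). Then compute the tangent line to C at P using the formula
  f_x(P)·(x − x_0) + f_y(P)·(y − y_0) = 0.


Tangent line at P: 8*x - y + 16 = 0.

Step 1: f(-2, 0) = 0, so P lies on C.
Step 2: partial derivatives
  f_x(x, y) = -4*x + y**2, f_y(x, y) = 2*x*y + 3*y**2 + 4*y - 1.
  f_x(P) = 8, f_y(P) = -1 (gradient nonzero, so P is smooth).
Step 3: tangent line at P: 8·(x − -2) + -1·(y − 0) = 0.
Expanding: 8*x - y + 16 = 0.


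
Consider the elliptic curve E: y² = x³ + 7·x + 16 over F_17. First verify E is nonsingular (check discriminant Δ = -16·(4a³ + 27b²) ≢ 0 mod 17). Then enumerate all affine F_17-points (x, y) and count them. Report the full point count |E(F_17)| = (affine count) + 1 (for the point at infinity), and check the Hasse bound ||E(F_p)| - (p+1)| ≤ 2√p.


Affine points = {(0, 4), (0, 13), (2, 2), (2, 15), (3, 8), (3, 9), (6, 6), (6, 11), (7, 0), (9, 3), (9, 14), (10, 7), (10, 10), (11, 8), (11, 9), (12, 3), (12, 14), (13, 3), (13, 14), (14, 6), (14, 11), (16, 5), (16, 12)}; affine count = 23; |E(F_17)| = 24.

Discriminant check: Δ ∝ 4a³ + 27b² = 4·7³ + 27·16² = 4·343 + 27·256 ≡ 5 (mod 17). Nonzero ⇒ E is nonsingular.
For each x ∈ F_17, compute rhs = x³ + 7·x + 16 mod 17, then count y ∈ F_17 with y² ≡ rhs.
  x = 0: rhs = 16, matching y values: 4, 13 (2 points).
  x = 1: rhs = 7, matching y values: none (0 points).
  x = 2: rhs = 4, matching y values: 2, 15 (2 points).
  x = 3: rhs = 13, matching y values: 8, 9 (2 points).
  x = 4: rhs = 6, matching y values: none (0 points).
  x = 5: rhs = 6, matching y values: none (0 points).
  x = 6: rhs = 2, matching y values: 6, 11 (2 points).
  x = 7: rhs = 0, matching y values: 0 (1 points).
  x = 8: rhs = 6, matching y values: none (0 points).
  x = 9: rhs = 9, matching y values: 3, 14 (2 points).
  x = 10: rhs = 15, matching y values: 7, 10 (2 points).
  x = 11: rhs = 13, matching y values: 8, 9 (2 points).
  x = 12: rhs = 9, matching y values: 3, 14 (2 points).
  x = 13: rhs = 9, matching y values: 3, 14 (2 points).
  x = 14: rhs = 2, matching y values: 6, 11 (2 points).
  x = 15: rhs = 11, matching y values: none (0 points).
  x = 16: rhs = 8, matching y values: 5, 12 (2 points).
Total affine count: 23.
Full point count |E(F_17)| = 23 + 1 = 24.
Hasse bound: |24 − (17+1)| = |6| = 6 ≤ 2√17 ≈ 8.2462 ✓.


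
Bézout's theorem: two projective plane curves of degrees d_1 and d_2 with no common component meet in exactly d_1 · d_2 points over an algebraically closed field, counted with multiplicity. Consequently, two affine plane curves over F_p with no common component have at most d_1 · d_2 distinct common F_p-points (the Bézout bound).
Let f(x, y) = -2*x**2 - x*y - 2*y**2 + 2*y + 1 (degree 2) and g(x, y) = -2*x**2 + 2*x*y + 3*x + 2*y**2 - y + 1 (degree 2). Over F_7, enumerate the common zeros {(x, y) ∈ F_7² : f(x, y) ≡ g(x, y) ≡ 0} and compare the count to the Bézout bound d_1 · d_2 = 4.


Common zeros: ∅; count = 0; Bézout bound = 4.

deg(f) = 2, deg(g) = 2, so Bézout bound = 4.
Scan x ∈ F_7. For each x, list the y ∈ F_7 with f(x, y) ≡ 0 and those with g(x, y) ≡ 0 (mod 7); the common zeros in that column are the intersection.
  x = 0: f ≡ 0 at y ∈ ∅; g ≡ 0 at y ∈ {2}; common: ∅.
  x = 1: f ≡ 0 at y ∈ {2}; g ≡ 0 at y ∈ ∅; common: ∅.
  x = 2: f ≡ 0 at y ∈ {0}; g ≡ 0 at y ∈ ∅; common: ∅.
  x = 3: f ≡ 0 at y ∈ ∅; g ≡ 0 at y ∈ ∅; common: ∅.
  x = 4: f ≡ 0 at y ∈ {1, 5}; g ≡ 0 at y ∈ ∅; common: ∅.
  x = 5: f ≡ 0 at y ∈ {0, 2}; g ≡ 0 at y ∈ ∅; common: ∅.
  x = 6: f ≡ 0 at y ∈ {1, 4}; g ≡ 0 at y ∈ ∅; common: ∅.
Collecting: common zeros = ∅, so the count is 0.
Comparison with the Bézout bound: 0 ≤ 4 = deg(f)·deg(g), as expected for curves with no common component (the affine F_7-count falls short of the bound because intersections may lie at infinity, over extension fields, or carry multiplicity).


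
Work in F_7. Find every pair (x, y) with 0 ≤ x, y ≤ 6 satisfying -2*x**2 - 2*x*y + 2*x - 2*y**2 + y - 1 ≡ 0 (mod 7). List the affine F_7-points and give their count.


Affine F_7-points: {(0, 2), (1, 5), (2, 4), (2, 5), (6, 2), (6, 3)}; count = 6.

For each of the 49 pairs (x, y) ∈ F_7², evaluate f(x, y) mod 7. Record the zeros.
  x = 0: [0↦6, 1↦5, 2↦0, 3↦5, 4↦6, 5↦3, 6↦3]  zeros at y ∈ {2}
  x = 1: [0↦6, 1↦3, 2↦3, 3↦6, 4↦5, 5↦0, 6↦5]  zeros at y ∈ {5}
  x = 2: [0↦2, 1↦4, 2↦2, 3↦3, 4↦0, 5↦0, 6↦3]  zeros at y ∈ {4, 5}
  x = 3: [0↦1, 1↦1, 2↦4, 3↦3, 4↦5, 5↦3, 6↦4]  zeros at y ∈ ∅
  x = 4: [0↦3, 1↦1, 2↦2, 3↦6, 4↦6, 5↦2, 6↦1]  zeros at y ∈ ∅
  x = 5: [0↦1, 1↦4, 2↦3, 3↦5, 4↦3, 5↦4, 6↦1]  zeros at y ∈ ∅
  x = 6: [0↦2, 1↦3, 2↦0, 3↦0, 4↦3, 5↦2, 6↦4]  zeros at y ∈ {2, 3}
Collecting zeros: affine points = {(0, 2), (1, 5), (2, 4), (2, 5), (6, 2), (6, 3)}.
Total count |C(F_7)_aff| = 6.


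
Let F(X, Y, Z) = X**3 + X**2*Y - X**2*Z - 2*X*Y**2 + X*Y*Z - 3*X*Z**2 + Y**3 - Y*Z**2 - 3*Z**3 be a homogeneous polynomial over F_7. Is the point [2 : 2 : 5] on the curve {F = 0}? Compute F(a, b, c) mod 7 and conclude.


F(2,2,5) ≡ 0 (mod 7); P is on the curve.

Evaluate F(2, 2, 5) term-by-term (mod 7).
  X**3 ↦ 1·8·1·1 = 8
  X**2*Y ↦ 1·4·2·1 = 8
  -X**2*Z ↦ -1·4·1·5 = -20
  -2*X*Y**2 ↦ -2·2·4·1 = -16
  X*Y*Z ↦ 1·2·2·5 = 20
  -3*X*Z**2 ↦ -3·2·1·25 = -150
  Y**3 ↦ 1·1·8·1 = 8
  -Y*Z**2 ↦ -1·1·2·25 = -50
  -3*Z**3 ↦ -3·1·1·125 = -375
Sum: F(2, 2, 5) = (8) + (8) + (-20) + (-16) + (20) + (-150) + (8) + (-50) + (-375) = -567.
Reducing mod 7: -567 ≡ 0 (mod 7).
Since F(a, b, c) ≡ 0 (mod 7), P lies on the curve.


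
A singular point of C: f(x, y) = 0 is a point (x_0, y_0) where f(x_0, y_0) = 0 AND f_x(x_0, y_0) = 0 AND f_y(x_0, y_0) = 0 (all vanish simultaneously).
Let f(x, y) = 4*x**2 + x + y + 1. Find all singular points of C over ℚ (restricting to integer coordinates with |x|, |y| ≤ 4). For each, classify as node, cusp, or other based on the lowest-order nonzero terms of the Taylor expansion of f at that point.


No singular points in the scanned grid; C is smooth there.

Compute partial derivatives:
  f_x = 8*x + 1.
  f_y = 1.
f_y = 1 is a nonzero constant, so f_y never vanishes: no point (x, y) can satisfy f = f_x = f_y = 0. In particular no (x, y) ∈ {−4, ..., 4}² is singular; the curve is smooth.


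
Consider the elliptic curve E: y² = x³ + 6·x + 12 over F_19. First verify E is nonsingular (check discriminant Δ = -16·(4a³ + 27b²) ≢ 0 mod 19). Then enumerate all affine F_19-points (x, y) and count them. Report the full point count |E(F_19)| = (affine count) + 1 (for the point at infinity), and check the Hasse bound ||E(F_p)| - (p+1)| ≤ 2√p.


Affine points = {(1, 0), (3, 0), (4, 9), (4, 10), (6, 6), (6, 13), (7, 6), (7, 13), (9, 4), (9, 15), (12, 8), (12, 11), (13, 8), (13, 11), (14, 3), (14, 16), (15, 0), (16, 9), (16, 10), (17, 7), (17, 12), (18, 9), (18, 10)}; affine count = 23; |E(F_19)| = 24.

Discriminant check: Δ ∝ 4a³ + 27b² = 4·6³ + 27·12² = 4·216 + 27·144 ≡ 2 (mod 19). Nonzero ⇒ E is nonsingular.
For each x ∈ F_19, compute rhs = x³ + 6·x + 12 mod 19, then count y ∈ F_19 with y² ≡ rhs.
  x = 0: rhs = 12, matching y values: none (0 points).
  x = 1: rhs = 0, matching y values: 0 (1 points).
  x = 2: rhs = 13, matching y values: none (0 points).
  x = 3: rhs = 0, matching y values: 0 (1 points).
  x = 4: rhs = 5, matching y values: 9, 10 (2 points).
  x = 5: rhs = 15, matching y values: none (0 points).
  x = 6: rhs = 17, matching y values: 6, 13 (2 points).
  x = 7: rhs = 17, matching y values: 6, 13 (2 points).
  x = 8: rhs = 2, matching y values: none (0 points).
  x = 9: rhs = 16, matching y values: 4, 15 (2 points).
  x = 10: rhs = 8, matching y values: none (0 points).
  x = 11: rhs = 3, matching y values: none (0 points).
  x = 12: rhs = 7, matching y values: 8, 11 (2 points).
  x = 13: rhs = 7, matching y values: 8, 11 (2 points).
  x = 14: rhs = 9, matching y values: 3, 16 (2 points).
  x = 15: rhs = 0, matching y values: 0 (1 points).
  x = 16: rhs = 5, matching y values: 9, 10 (2 points).
  x = 17: rhs = 11, matching y values: 7, 12 (2 points).
  x = 18: rhs = 5, matching y values: 9, 10 (2 points).
Total affine count: 23.
Full point count |E(F_19)| = 23 + 1 = 24.
Hasse bound: |24 − (19+1)| = |4| = 4 ≤ 2√19 ≈ 8.7178 ✓.


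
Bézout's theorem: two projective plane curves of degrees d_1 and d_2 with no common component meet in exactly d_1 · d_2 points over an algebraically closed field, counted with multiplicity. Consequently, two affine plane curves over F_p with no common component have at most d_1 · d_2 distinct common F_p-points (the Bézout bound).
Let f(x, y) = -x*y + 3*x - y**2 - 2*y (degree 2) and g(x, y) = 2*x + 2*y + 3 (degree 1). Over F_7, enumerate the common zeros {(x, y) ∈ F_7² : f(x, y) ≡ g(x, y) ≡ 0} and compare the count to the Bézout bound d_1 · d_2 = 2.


Common zeros: ∅; count = 0; Bézout bound = 2.

deg(f) = 2, deg(g) = 1, so Bézout bound = 2.
Scan x ∈ F_7. For each x, list the y ∈ F_7 with f(x, y) ≡ 0 and those with g(x, y) ≡ 0 (mod 7); the common zeros in that column are the intersection.
  x = 0: f ≡ 0 at y ∈ {0, 5}; g ≡ 0 at y ∈ {2}; common: ∅.
  x = 1: f ≡ 0 at y ∈ {2}; g ≡ 0 at y ∈ {1}; common: ∅.
  x = 2: f ≡ 0 at y ∈ ∅; g ≡ 0 at y ∈ {0}; common: ∅.
  x = 3: f ≡ 0 at y ∈ ∅; g ≡ 0 at y ∈ {6}; common: ∅.
  x = 4: f ≡ 0 at y ∈ {4}; g ≡ 0 at y ∈ {5}; common: ∅.
  x = 5: f ≡ 0 at y ∈ {1, 6}; g ≡ 0 at y ∈ {4}; common: ∅.
  x = 6: f ≡ 0 at y ∈ ∅; g ≡ 0 at y ∈ {3}; common: ∅.
Collecting: common zeros = ∅, so the count is 0.
Comparison with the Bézout bound: 0 ≤ 2 = deg(f)·deg(g), as expected for curves with no common component (the affine F_7-count falls short of the bound because intersections may lie at infinity, over extension fields, or carry multiplicity).


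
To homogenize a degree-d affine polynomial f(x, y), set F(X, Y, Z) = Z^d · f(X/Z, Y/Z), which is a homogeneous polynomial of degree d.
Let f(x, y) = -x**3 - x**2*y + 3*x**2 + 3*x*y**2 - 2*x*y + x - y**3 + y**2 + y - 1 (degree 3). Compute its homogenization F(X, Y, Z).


F(X, Y, Z) = -X**3 - X**2*Y + 3*X**2*Z + 3*X*Y**2 - 2*X*Y*Z + X*Z**2 - Y**3 + Y**2*Z + Y*Z**2 - Z**3

deg(f) = 3.
Substitute x = X/Z, y = Y/Z into f, then multiply by Z^3.
  monomial -1·x^3·y^0 ↦ -1·X^3·Y^0·Z^0.
  monomial -1·x^2·y^1 ↦ -1·X^2·Y^1·Z^0.
  monomial 3·x^2·y^0 ↦ 3·X^2·Y^0·Z^1.
  monomial 3·x^1·y^2 ↦ 3·X^1·Y^2·Z^0.
  monomial -2·x^1·y^1 ↦ -2·X^1·Y^1·Z^1.
  monomial 1·x^1·y^0 ↦ 1·X^1·Y^0·Z^2.
  monomial -1·x^0·y^3 ↦ -1·X^0·Y^3·Z^0.
  monomial 1·x^0·y^2 ↦ 1·X^0·Y^2·Z^1.
  monomial 1·x^0·y^1 ↦ 1·X^0·Y^1·Z^2.
  monomial -1·x^0·y^0 ↦ -1·X^0·Y^0·Z^3.
Collecting: F(X, Y, Z) = -X**3 - X**2*Y + 3*X**2*Z + 3*X*Y**2 - 2*X*Y*Z + X*Z**2 - Y**3 + Y**2*Z + Y*Z**2 - Z**3.


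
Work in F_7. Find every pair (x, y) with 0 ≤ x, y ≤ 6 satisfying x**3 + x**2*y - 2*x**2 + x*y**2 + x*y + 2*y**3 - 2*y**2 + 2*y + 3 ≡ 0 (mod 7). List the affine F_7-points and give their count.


Affine F_7-points: {(1, 1), (2, 2), (2, 6), (3, 5), (4, 0), (6, 0), (6, 6)}; count = 7.

For each of the 49 pairs (x, y) ∈ F_7², evaluate f(x, y) mod 7. Record the zeros.
  x = 0: [0↦3, 1↦5, 2↦1, 3↦3, 4↦2, 5↦3, 6↦4]  zeros at y ∈ ∅
  x = 1: [0↦2, 1↦0, 2↦1, 3↦3, 4↦4, 5↦2, 6↦2]  zeros at y ∈ {1}
  x = 2: [0↦3, 1↦6, 2↦0, 3↦4, 4↦2, 5↦6, 6↦0]  zeros at y ∈ {2, 6}
  x = 3: [0↦5, 1↦1, 2↦4, 3↦5, 4↦2, 5↦0, 6↦4]  zeros at y ∈ {5}
  x = 4: [0↦0, 1↦5, 2↦5, 3↦5, 4↦3, 5↦4, 6↦6]  zeros at y ∈ {0}
  x = 5: [0↦1, 1↦3, 2↦2, 3↦3, 4↦4, 5↦3, 6↦5]  zeros at y ∈ ∅
  x = 6: [0↦0, 1↦1, 2↦1, 3↦5, 4↦4, 5↦3, 6↦0]  zeros at y ∈ {0, 6}
Collecting zeros: affine points = {(1, 1), (2, 2), (2, 6), (3, 5), (4, 0), (6, 0), (6, 6)}.
Total count |C(F_7)_aff| = 7.


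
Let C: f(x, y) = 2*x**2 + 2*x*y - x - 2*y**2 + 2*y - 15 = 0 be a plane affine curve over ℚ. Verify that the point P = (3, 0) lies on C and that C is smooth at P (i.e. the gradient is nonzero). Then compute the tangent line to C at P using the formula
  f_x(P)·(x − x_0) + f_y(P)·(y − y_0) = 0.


Tangent line at P: 11*x + 8*y - 33 = 0.

Step 1: f(3, 0) = 0, so P lies on C.
Step 2: partial derivatives
  f_x(x, y) = 4*x + 2*y - 1, f_y(x, y) = 2*x - 4*y + 2.
  f_x(P) = 11, f_y(P) = 8 (gradient nonzero, so P is smooth).
Step 3: tangent line at P: 11·(x − 3) + 8·(y − 0) = 0.
Expanding: 11*x + 8*y - 33 = 0.


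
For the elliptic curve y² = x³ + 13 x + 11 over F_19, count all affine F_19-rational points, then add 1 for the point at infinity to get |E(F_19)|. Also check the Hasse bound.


Affine points = {(0, 7), (0, 12), (1, 5), (1, 14), (2, 8), (2, 11), (3, 1), (3, 18), (5, 7), (5, 12), (6, 1), (6, 18), (8, 0), (10, 1), (10, 18), (14, 7), (14, 12), (15, 3), (15, 16), (18, 4), (18, 15)}; affine count = 21; |E(F_19)| = 22.

Discriminant check: Δ ∝ 4a³ + 27b² = 4·13³ + 27·11² = 4·2197 + 27·121 ≡ 9 (mod 19). Nonzero ⇒ E is nonsingular.
For each x ∈ F_19, compute rhs = x³ + 13·x + 11 mod 19, then count y ∈ F_19 with y² ≡ rhs.
  x = 0: rhs = 11, matching y values: 7, 12 (2 points).
  x = 1: rhs = 6, matching y values: 5, 14 (2 points).
  x = 2: rhs = 7, matching y values: 8, 11 (2 points).
  x = 3: rhs = 1, matching y values: 1, 18 (2 points).
  x = 4: rhs = 13, matching y values: none (0 points).
  x = 5: rhs = 11, matching y values: 7, 12 (2 points).
  x = 6: rhs = 1, matching y values: 1, 18 (2 points).
  x = 7: rhs = 8, matching y values: none (0 points).
  x = 8: rhs = 0, matching y values: 0 (1 points).
  x = 9: rhs = 2, matching y values: none (0 points).
  x = 10: rhs = 1, matching y values: 1, 18 (2 points).
  x = 11: rhs = 3, matching y values: none (0 points).
  x = 12: rhs = 14, matching y values: none (0 points).
  x = 13: rhs = 2, matching y values: none (0 points).
  x = 14: rhs = 11, matching y values: 7, 12 (2 points).
  x = 15: rhs = 9, matching y values: 3, 16 (2 points).
  x = 16: rhs = 2, matching y values: none (0 points).
  x = 17: rhs = 15, matching y values: none (0 points).
  x = 18: rhs = 16, matching y values: 4, 15 (2 points).
Total affine count: 21.
Full point count |E(F_19)| = 21 + 1 = 22.
Hasse bound: |22 − (19+1)| = |2| = 2 ≤ 2√19 ≈ 8.7178 ✓.
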